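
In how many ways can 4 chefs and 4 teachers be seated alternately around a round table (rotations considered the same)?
Fix one of the chefs: (4-1)! ways for the remaining chefs, × 4! ways for the teachers = 6 × 24 = 144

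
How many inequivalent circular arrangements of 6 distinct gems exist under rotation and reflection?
(6-1)!/2 = 120/2 = 60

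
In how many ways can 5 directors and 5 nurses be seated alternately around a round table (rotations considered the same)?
Fix one of the directors: (5-1)! ways for the remaining directors, × 5! ways for the nurses = 24 × 120 = 2880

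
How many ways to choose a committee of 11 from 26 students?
C(26,11) = 26!/(11!×15!) = 7726160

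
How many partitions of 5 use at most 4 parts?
By conjugation, equals partitions of 5 into parts ≤ 4. Let r_j(i) = number of partitions of i into parts ≤ j, for i = 0..5. r_1(i) = 1 for all i; r_j(i) = r_{j-1}(i) + r_j(i-j). Rows j = 2..4: ≤2: 1 1 2 2 3 3; ≤3: 1 1 2 3 4 5; ≤4: 1 1 2 3 5 6. r_4(5) = 6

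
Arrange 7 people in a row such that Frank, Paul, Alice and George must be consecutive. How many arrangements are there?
Treat the 4 as one block: (7-4+1)! × 4! = 24 × 24 = 576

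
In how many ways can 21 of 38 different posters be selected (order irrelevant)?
C(38,21) = 38!/(21!×17!) = 28781143380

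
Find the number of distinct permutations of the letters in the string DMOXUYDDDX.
10! / (4! × 2! × 1! × 1! × 1! × 1!) = 75600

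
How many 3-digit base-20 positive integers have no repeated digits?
First digit: 19 choices (nonzero). Then descending: 19 × 19 × 18 = 6498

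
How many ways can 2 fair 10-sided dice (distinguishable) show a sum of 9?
Coefficient of x^9 in (x + x² + ... + x^10)^2. By inclusion-exclusion on dice exceeding 10: Σ_j (-1)^j C(2,j)·C(9-1-10j, 1) = C(2,0)·C(8,1) = 1·8 = 8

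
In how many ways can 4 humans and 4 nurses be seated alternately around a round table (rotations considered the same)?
Fix one of the humans: (4-1)! ways for the remaining humans, × 4! ways for the nurses = 6 × 24 = 144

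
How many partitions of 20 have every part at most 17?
Let r_j(i) = number of partitions of i into parts ≤ j, for i = 0..20. r_1(i) = 1 for all i; r_j(i) = r_{j-1}(i) + r_j(i-j). Rows j = 2..17: ≤2: 1 1 2 2 3 3 4 4 5 5 6 6 7 7 8 8 9 9 10 10 11; ≤3: 1 1 2 3 4 5 7 8 10 12 14 16 19 21 24 27 30 33 37 40 44; ≤4: 1 1 2 3 5 6 9 11 15 18 23 27 34 39 47 54 64 72 84 94 108; ≤5: 1 1 2 3 5 7 10 13 18 23 30 37 47 57 70 84 101 119 141 164 192; ≤6: 1 1 2 3 5 7 11 14 20 26 35 44 58 71 90 110 136 163 199 235 282; ≤7: 1 1 2 3 5 7 11 15 21 28 38 49 65 82 105 131 164 201 248 300 364; ≤8: 1 1 2 3 5 7 11 15 22 29 40 52 70 89 116 146 186 230 288 352 434; ≤9: 1 1 2 3 5 7 11 15 22 30 41 54 73 94 123 157 201 252 318 393 488; ≤10: 1 1 2 3 5 7 11 15 22 30 42 55 75 97 128 164 212 267 340 423 530; ≤11: 1 1 2 3 5 7 11 15 22 30 42 56 76 99 131 169 219 278 355 445 560; ≤12: 1 1 2 3 5 7 11 15 22 30 42 56 77 100 133 172 224 285 366 460 582; ≤13: 1 1 2 3 5 7 11 15 22 30 42 56 77 101 134 174 227 290 373 471 597; ≤14: 1 1 2 3 5 7 11 15 22 30 42 56 77 101 135 175 229 293 378 478 608; ≤15: 1 1 2 3 5 7 11 15 22 30 42 56 77 101 135 176 230 295 381 483 615; ≤16: 1 1 2 3 5 7 11 15 22 30 42 56 77 101 135 176 231 296 383 486 620; ≤17: 1 1 2 3 5 7 11 15 22 30 42 56 77 101 135 176 231 297 384 488 623. r_17(20) = 623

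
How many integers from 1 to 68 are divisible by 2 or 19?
⌊68/2⌋ + ⌊68/19⌋ - ⌊68/38⌋ = 34 + 3 - 1 = 36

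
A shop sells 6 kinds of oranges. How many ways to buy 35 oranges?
C(35+6-1, 6-1) = C(40, 5) = 658008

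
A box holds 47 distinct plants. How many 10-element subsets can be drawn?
C(47,10) = 47!/(10!×37!) = 5178066751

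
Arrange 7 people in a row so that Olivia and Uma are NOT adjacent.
Total - adjacent = 7! - (7-1)!×2 = 5040 - 1440 = 3600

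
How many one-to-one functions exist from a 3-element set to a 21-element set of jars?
P(21,3) = 21!/(21-3)! = 7980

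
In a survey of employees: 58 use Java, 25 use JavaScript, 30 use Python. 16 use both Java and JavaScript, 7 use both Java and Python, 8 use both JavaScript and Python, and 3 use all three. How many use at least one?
|A∪B∪C| = 58+25+30-16-7-8+3 = 85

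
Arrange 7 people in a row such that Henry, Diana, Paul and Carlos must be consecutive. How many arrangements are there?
Treat the 4 as one block: (7-4+1)! × 4! = 24 × 24 = 576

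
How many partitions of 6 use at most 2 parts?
By conjugation, equals partitions of 6 into parts ≤ 2. Let r_j(i) = number of partitions of i into parts ≤ j, for i = 0..6. r_1(i) = 1 for all i; r_j(i) = r_{j-1}(i) + r_j(i-j). Rows j = 2..2: ≤2: 1 1 2 2 3 3 4. r_2(6) = 4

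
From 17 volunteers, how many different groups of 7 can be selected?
C(17,7) = 17!/(7!×10!) = 19448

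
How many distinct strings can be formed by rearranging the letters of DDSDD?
5! / (4! × 1!) = 5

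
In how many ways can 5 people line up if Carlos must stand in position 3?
Fix one position: (5-1)! = 24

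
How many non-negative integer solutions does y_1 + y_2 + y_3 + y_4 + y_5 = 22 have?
C(22+5-1, 5-1) = C(26, 4) = 14950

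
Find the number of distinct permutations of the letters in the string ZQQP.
4! / (1! × 1! × 2!) = 12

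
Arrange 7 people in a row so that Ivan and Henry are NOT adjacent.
Total - adjacent = 7! - (7-1)!×2 = 5040 - 1440 = 3600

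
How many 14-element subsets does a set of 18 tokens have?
C(18,14) = 18!/(14!×4!) = 3060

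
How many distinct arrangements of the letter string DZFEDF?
6! / (2! × 1! × 2! × 1!) = 180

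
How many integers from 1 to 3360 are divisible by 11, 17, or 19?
⌊3360/11⌋+⌊3360/17⌋+⌊3360/19⌋ - ⌊3360/187⌋-⌊3360/209⌋-⌊3360/323⌋ + ⌊3360/3553⌋ = 305+197+176 - 17-16-10 + 0 = 635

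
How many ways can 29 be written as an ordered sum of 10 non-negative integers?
C(29+10-1, 10-1) = C(38, 9) = 163011640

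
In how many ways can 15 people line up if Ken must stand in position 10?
Fix one position: (15-1)! = 87178291200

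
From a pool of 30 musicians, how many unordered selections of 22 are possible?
C(30,22) = 30!/(22!×8!) = 5852925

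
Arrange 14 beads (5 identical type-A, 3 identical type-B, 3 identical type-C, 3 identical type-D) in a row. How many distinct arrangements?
14! / (5! × 3! × 3! × 3!) = 3363360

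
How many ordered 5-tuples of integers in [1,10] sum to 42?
Coefficient of x^42 in (x + x² + ... + x^10)^5. By inclusion-exclusion on dice exceeding 10: Σ_j (-1)^j C(5,j)·C(42-1-10j, 4) = C(5,0)·C(41,4) - C(5,1)·C(31,4) + C(5,2)·C(21,4) - C(5,3)·C(11,4) = 1·101270 - 5·31465 + 10·5985 - 10·330 = 495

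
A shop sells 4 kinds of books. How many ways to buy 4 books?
C(4+4-1, 4-1) = C(7, 3) = 35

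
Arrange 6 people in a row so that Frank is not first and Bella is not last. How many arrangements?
By inclusion-exclusion: 6! - 2×(6-1)! + (6-2)! = 720 - 240 + 24 = 504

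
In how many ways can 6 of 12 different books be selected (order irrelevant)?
C(12,6) = 12!/(6!×6!) = 924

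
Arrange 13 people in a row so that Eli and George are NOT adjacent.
Total - adjacent = 13! - (13-1)!×2 = 6227020800 - 958003200 = 5269017600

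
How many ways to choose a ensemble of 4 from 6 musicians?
C(6,4) = 6!/(4!×2!) = 15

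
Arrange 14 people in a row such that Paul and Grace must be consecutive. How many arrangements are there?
Treat the 2 as one block: (14-2+1)! × 2! = 6227020800 × 2 = 12454041600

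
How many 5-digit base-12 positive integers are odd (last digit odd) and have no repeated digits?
Last∈{1,3,5,7,9,11}. Last=0: 0. Last nonzero: 6×10×P(10,3) = 43200. Total = 43200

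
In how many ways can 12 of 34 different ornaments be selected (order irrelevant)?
C(34,12) = 34!/(12!×22!) = 548354040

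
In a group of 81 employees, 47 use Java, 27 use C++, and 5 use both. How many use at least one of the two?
|A∪B| = |A| + |B| - |A∩B| = 47 + 27 - 5 = 69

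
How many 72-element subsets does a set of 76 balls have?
C(76,72) = 76!/(72!×4!) = 1282975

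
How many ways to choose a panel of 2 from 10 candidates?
C(10,2) = 10!/(2!×8!) = 45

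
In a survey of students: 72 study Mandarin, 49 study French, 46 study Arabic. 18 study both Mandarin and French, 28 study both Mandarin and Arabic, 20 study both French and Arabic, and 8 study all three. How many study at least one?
|A∪B∪C| = 72+49+46-18-28-20+8 = 109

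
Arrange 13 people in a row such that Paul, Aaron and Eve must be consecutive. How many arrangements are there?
Treat the 3 as one block: (13-3+1)! × 3! = 39916800 × 6 = 239500800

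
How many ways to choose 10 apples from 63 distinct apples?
C(63,10) = 63!/(10!×53!) = 127805525001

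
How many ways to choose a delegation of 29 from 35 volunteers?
C(35,29) = 35!/(29!×6!) = 1623160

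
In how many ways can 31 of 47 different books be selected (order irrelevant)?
C(47,31) = 47!/(31!×16!) = 1503232609098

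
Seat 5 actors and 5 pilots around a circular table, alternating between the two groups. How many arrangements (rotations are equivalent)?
Fix one of the actors: (5-1)! ways for the remaining actors, × 5! ways for the pilots = 24 × 120 = 2880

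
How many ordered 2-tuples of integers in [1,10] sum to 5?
Coefficient of x^5 in (x + x² + ... + x^10)^2. By inclusion-exclusion on dice exceeding 10: Σ_j (-1)^j C(2,j)·C(5-1-10j, 1) = C(2,0)·C(4,1) = 1·4 = 4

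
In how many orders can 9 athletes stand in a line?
9! = 362880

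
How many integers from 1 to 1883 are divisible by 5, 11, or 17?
⌊1883/5⌋+⌊1883/11⌋+⌊1883/17⌋ - ⌊1883/55⌋-⌊1883/85⌋-⌊1883/187⌋ + ⌊1883/935⌋ = 376+171+110 - 34-22-10 + 2 = 593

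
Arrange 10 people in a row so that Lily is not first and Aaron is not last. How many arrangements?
By inclusion-exclusion: 10! - 2×(10-1)! + (10-2)! = 3628800 - 725760 + 40320 = 2943360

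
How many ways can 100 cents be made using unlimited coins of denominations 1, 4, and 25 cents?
Coefficient of x^100 in 1/(1-x^1) · 1/(1-x^4) · 1/(1-x^25). Case on j = number of 25-cent coins (j = 0..4); remainder r = 100 - 25j is made from {1,4} in ⌊r/4⌋+1 ways. r = 100, 75, 50, 25, 0 → 26 + 19 + 13 + 7 + 1 = 66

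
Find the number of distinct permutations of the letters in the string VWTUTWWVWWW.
11! / (2! × 6! × 1! × 2!) = 13860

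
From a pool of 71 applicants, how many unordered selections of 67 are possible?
C(71,67) = 71!/(67!×4!) = 971635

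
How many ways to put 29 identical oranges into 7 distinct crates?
C(29+7-1, 7-1) = C(35, 6) = 1623160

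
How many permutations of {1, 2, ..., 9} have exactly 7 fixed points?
Choose the 7 fixed points C(9,7) = 36, derange the rest: !2 = Σ_{j=0}^{2} (-1)^j·2!/j! = 2 - 2 + 1 = 1. Product = 36 × 1 = 36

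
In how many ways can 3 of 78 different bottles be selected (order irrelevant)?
C(78,3) = 78!/(3!×75!) = 76076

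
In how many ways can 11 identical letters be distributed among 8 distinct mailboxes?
C(11+8-1, 8-1) = C(18, 7) = 31824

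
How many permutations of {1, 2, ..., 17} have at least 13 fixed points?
Exactly j fixed points: C(17,j)·!(17-j); sum over j ≥ 13 (derangement numbers via !m = (m-1)·(!(m-1) + !(m-2)): !0..!4 = 1, 0, 1, 2, 9). Σ_{j=13}^{17} C(17,j)·!(17-j) = C(17,13)·!4 + C(17,14)·!3 + C(17,15)·!2 + C(17,16)·!1 + C(17,17)·!0 = 2380·9 + 680·2 + 136·1 + 17·0 + 1·1 = 22917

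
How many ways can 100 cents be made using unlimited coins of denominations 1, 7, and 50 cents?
Coefficient of x^100 in 1/(1-x^1) · 1/(1-x^7) · 1/(1-x^50). Case on j = number of 50-cent coins (j = 0..2); remainder r = 100 - 50j is made from {1,7} in ⌊r/7⌋+1 ways. r = 100, 50, 0 → 15 + 8 + 1 = 24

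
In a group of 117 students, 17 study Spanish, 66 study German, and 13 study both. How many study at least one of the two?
|A∪B| = |A| + |B| - |A∩B| = 17 + 66 - 13 = 70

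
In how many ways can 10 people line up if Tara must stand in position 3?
Fix one position: (10-1)! = 362880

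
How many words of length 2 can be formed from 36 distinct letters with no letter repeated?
P(36,2) = 36!/(36-2)! = 1260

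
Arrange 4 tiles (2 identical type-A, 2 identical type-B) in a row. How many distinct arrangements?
4! / (2! × 2!) = 6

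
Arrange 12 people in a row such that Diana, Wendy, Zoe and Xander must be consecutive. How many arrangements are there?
Treat the 4 as one block: (12-4+1)! × 4! = 362880 × 24 = 8709120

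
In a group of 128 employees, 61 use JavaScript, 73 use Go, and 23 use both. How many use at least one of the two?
|A∪B| = |A| + |B| - |A∩B| = 61 + 73 - 23 = 111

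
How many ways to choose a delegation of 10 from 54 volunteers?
C(54,10) = 54!/(10!×44!) = 23930713170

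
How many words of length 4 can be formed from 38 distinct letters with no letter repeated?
P(38,4) = 38!/(38-4)! = 1771560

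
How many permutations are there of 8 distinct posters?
8! = 40320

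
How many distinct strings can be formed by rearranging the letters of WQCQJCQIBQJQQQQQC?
17! / (3! × 9! × 1! × 1! × 1! × 2!) = 81681600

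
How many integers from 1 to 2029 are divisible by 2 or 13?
⌊2029/2⌋ + ⌊2029/13⌋ - ⌊2029/26⌋ = 1014 + 156 - 78 = 1092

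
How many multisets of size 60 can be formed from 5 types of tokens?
C(60+5-1, 5-1) = C(64, 4) = 635376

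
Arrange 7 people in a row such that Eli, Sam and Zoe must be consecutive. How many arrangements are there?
Treat the 3 as one block: (7-3+1)! × 3! = 120 × 6 = 720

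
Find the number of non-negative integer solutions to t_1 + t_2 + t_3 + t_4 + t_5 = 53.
C(53+5-1, 5-1) = C(57, 4) = 395010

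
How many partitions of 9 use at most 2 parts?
By conjugation, equals partitions of 9 into parts ≤ 2. Let r_j(i) = number of partitions of i into parts ≤ j, for i = 0..9. r_1(i) = 1 for all i; r_j(i) = r_{j-1}(i) + r_j(i-j). Rows j = 2..2: ≤2: 1 1 2 2 3 3 4 4 5 5. r_2(9) = 5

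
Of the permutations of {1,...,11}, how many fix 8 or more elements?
Exactly j fixed points: C(11,j)·!(11-j); sum over j ≥ 8 (derangement numbers via !m = (m-1)·(!(m-1) + !(m-2)): !0..!3 = 1, 0, 1, 2). Σ_{j=8}^{11} C(11,j)·!(11-j) = C(11,8)·!3 + C(11,9)·!2 + C(11,10)·!1 + C(11,11)·!0 = 165·2 + 55·1 + 11·0 + 1·1 = 386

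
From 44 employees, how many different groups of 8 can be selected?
C(44,8) = 44!/(8!×36!) = 177232627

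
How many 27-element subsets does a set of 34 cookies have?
C(34,27) = 34!/(27!×7!) = 5379616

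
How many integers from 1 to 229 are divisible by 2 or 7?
⌊229/2⌋ + ⌊229/7⌋ - ⌊229/14⌋ = 114 + 32 - 16 = 130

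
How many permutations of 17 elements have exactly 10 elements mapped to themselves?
Choose the 10 fixed points C(17,10) = 19448, derange the rest: !7 = Σ_{j=0}^{7} (-1)^j·7!/j! = 5040 - 5040 + 2520 - 840 + 210 - 42 + 7 - 1 = 1854. Product = 19448 × 1854 = 36056592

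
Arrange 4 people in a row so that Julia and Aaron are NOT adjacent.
Total - adjacent = 4! - (4-1)!×2 = 24 - 12 = 12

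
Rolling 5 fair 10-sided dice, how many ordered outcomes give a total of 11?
Coefficient of x^11 in (x + x² + ... + x^10)^5. By inclusion-exclusion on dice exceeding 10: Σ_j (-1)^j C(5,j)·C(11-1-10j, 4) = C(5,0)·C(10,4) = 1·210 = 210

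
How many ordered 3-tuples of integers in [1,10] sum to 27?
Coefficient of x^27 in (x + x² + ... + x^10)^3. By inclusion-exclusion on dice exceeding 10: Σ_j (-1)^j C(3,j)·C(27-1-10j, 2) = C(3,0)·C(26,2) - C(3,1)·C(16,2) + C(3,2)·C(6,2) = 1·325 - 3·120 + 3·15 = 10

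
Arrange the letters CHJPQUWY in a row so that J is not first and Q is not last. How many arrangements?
By inclusion-exclusion: 8! - 2×(8-1)! + (8-2)! = 40320 - 10080 + 720 = 30960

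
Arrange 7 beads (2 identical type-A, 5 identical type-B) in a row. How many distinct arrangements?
7! / (2! × 5!) = 21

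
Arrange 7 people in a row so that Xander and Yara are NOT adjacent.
Total - adjacent = 7! - (7-1)!×2 = 5040 - 1440 = 3600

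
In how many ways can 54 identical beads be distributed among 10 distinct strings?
C(54+10-1, 10-1) = C(63, 9) = 23667689815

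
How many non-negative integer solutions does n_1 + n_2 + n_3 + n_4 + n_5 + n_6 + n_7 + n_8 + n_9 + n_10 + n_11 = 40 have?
C(40+11-1, 11-1) = C(50, 10) = 10272278170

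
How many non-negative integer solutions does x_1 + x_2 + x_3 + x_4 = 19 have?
C(19+4-1, 4-1) = C(22, 3) = 1540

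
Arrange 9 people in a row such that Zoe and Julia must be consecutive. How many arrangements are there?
Treat the 2 as one block: (9-2+1)! × 2! = 40320 × 2 = 80640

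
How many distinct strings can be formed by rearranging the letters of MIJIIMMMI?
9! / (4! × 1! × 4!) = 630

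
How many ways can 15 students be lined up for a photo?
15! = 1307674368000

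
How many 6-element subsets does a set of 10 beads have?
C(10,6) = 10!/(6!×4!) = 210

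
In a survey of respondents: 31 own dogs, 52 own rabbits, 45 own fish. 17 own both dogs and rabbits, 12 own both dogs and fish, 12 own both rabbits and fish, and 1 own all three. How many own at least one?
|A∪B∪C| = 31+52+45-17-12-12+1 = 88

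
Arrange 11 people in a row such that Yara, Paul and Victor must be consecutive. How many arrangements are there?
Treat the 3 as one block: (11-3+1)! × 3! = 362880 × 6 = 2177280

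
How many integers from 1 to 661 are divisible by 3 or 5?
⌊661/3⌋ + ⌊661/5⌋ - ⌊661/15⌋ = 220 + 132 - 44 = 308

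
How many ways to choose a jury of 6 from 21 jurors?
C(21,6) = 21!/(6!×15!) = 54264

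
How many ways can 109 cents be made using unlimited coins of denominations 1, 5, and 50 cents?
Coefficient of x^109 in 1/(1-x^1) · 1/(1-x^5) · 1/(1-x^50). Case on j = number of 50-cent coins (j = 0..2); remainder r = 109 - 50j is made from {1,5} in ⌊r/5⌋+1 ways. r = 109, 59, 9 → 22 + 12 + 2 = 36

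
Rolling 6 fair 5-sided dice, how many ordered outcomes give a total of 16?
Coefficient of x^16 in (x + x² + ... + x^5)^6. By inclusion-exclusion on dice exceeding 5: Σ_j (-1)^j C(6,j)·C(16-1-5j, 5) = C(6,0)·C(15,5) - C(6,1)·C(10,5) + C(6,2)·C(5,5) = 1·3003 - 6·252 + 15·1 = 1506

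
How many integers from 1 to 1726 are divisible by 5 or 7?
⌊1726/5⌋ + ⌊1726/7⌋ - ⌊1726/35⌋ = 345 + 246 - 49 = 542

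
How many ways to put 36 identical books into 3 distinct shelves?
C(36+3-1, 3-1) = C(38, 2) = 703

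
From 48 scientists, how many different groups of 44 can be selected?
C(48,44) = 48!/(44!×4!) = 194580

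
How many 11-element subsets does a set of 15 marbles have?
C(15,11) = 15!/(11!×4!) = 1365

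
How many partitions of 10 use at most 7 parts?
By conjugation, equals partitions of 10 into parts ≤ 7. Let r_j(i) = number of partitions of i into parts ≤ j, for i = 0..10. r_1(i) = 1 for all i; r_j(i) = r_{j-1}(i) + r_j(i-j). Rows j = 2..7: ≤2: 1 1 2 2 3 3 4 4 5 5 6; ≤3: 1 1 2 3 4 5 7 8 10 12 14; ≤4: 1 1 2 3 5 6 9 11 15 18 23; ≤5: 1 1 2 3 5 7 10 13 18 23 30; ≤6: 1 1 2 3 5 7 11 14 20 26 35; ≤7: 1 1 2 3 5 7 11 15 21 28 38. r_7(10) = 38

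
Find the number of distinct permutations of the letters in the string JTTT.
4! / (1! × 3!) = 4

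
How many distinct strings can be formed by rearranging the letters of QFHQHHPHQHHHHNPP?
16! / (3! × 1! × 8! × 1! × 3!) = 14414400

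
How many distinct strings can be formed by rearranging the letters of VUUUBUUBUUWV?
12! / (1! × 2! × 7! × 2!) = 23760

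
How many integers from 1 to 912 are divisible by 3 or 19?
⌊912/3⌋ + ⌊912/19⌋ - ⌊912/57⌋ = 304 + 48 - 16 = 336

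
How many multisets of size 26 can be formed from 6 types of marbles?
C(26+6-1, 6-1) = C(31, 5) = 169911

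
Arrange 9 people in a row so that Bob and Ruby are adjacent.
Treat as block: (9-1)! × 2! = 40320 × 2 = 80640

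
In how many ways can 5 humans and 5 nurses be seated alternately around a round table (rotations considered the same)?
Fix one of the humans: (5-1)! ways for the remaining humans, × 5! ways for the nurses = 24 × 120 = 2880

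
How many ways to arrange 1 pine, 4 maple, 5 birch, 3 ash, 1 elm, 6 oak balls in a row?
20! / (1! × 4! × 5! × 3! × 1! × 6!) = 195545750400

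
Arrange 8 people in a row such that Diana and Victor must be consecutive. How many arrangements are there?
Treat the 2 as one block: (8-2+1)! × 2! = 5040 × 2 = 10080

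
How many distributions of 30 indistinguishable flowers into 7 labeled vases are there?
C(30+7-1, 7-1) = C(36, 6) = 1947792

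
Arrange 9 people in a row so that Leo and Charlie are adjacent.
Treat as block: (9-1)! × 2! = 40320 × 2 = 80640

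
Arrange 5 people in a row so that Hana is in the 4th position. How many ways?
Fix one position: (5-1)! = 24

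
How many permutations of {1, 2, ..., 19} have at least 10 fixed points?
Exactly j fixed points: C(19,j)·!(19-j); sum over j ≥ 10 (derangement numbers via !m = (m-1)·(!(m-1) + !(m-2)): !0..!9 = 1, 0, 1, 2, 9, 44, 265, 1854, 14833, 133496). Σ_{j=10}^{19} C(19,j)·!(19-j) = C(19,10)·!9 + C(19,11)·!8 + C(19,12)·!7 + C(19,13)·!6 + C(19,14)·!5 + C(19,15)·!4 + C(19,16)·!3 + C(19,17)·!2 + C(19,18)·!1 + C(19,19)·!0 = 92378·133496 + 75582·14833 + 50388·1854 + 27132·265 + 11628·44 + 3876·9 + 969·2 + 171·1 + 19·0 + 1·1 = 13554359252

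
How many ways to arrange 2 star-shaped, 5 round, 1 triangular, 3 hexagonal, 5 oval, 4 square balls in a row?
20! / (2! × 5! × 1! × 3! × 5! × 4!) = 586637251200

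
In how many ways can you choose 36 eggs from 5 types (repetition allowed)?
C(36+5-1, 5-1) = C(40, 4) = 91390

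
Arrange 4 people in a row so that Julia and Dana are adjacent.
Treat as block: (4-1)! × 2! = 6 × 2 = 12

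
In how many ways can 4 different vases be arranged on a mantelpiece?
4! = 24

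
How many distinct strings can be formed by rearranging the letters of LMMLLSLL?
8! / (2! × 1! × 5!) = 168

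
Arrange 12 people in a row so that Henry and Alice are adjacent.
Treat as block: (12-1)! × 2! = 39916800 × 2 = 79833600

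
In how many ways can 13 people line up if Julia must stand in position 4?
Fix one position: (13-1)! = 479001600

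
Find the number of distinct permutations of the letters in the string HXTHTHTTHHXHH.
13! / (7! × 2! × 4!) = 25740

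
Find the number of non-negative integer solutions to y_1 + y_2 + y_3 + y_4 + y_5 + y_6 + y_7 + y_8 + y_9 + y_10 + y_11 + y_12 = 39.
C(39+12-1, 12-1) = C(50, 11) = 37353738800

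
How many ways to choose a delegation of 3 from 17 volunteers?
C(17,3) = 17!/(3!×14!) = 680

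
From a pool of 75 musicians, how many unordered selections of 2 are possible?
C(75,2) = 75!/(2!×73!) = 2775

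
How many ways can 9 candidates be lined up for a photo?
9! = 362880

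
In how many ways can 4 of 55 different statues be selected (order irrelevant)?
C(55,4) = 55!/(4!×51!) = 341055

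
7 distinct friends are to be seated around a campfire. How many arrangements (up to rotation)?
Circular: fix one position, arrange the rest. (7-1)! = 720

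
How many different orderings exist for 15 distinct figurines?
15! = 1307674368000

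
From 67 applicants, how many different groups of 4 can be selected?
C(67,4) = 67!/(4!×63!) = 766480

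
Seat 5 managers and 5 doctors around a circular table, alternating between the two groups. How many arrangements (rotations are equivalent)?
Fix one of the managers: (5-1)! ways for the remaining managers, × 5! ways for the doctors = 24 × 120 = 2880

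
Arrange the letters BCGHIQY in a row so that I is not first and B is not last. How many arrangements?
By inclusion-exclusion: 7! - 2×(7-1)! + (7-2)! = 5040 - 1440 + 120 = 3720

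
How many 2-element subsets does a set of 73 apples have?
C(73,2) = 73!/(2!×71!) = 2628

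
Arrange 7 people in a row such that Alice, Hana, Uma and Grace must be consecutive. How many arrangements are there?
Treat the 4 as one block: (7-4+1)! × 4! = 24 × 24 = 576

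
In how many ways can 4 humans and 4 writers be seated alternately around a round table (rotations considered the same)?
Fix one of the humans: (4-1)! ways for the remaining humans, × 4! ways for the writers = 6 × 24 = 144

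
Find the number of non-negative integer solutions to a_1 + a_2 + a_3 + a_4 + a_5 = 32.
C(32+5-1, 5-1) = C(36, 4) = 58905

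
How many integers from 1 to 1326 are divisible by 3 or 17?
⌊1326/3⌋ + ⌊1326/17⌋ - ⌊1326/51⌋ = 442 + 78 - 26 = 494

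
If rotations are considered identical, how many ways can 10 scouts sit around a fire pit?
Circular: fix one position, arrange the rest. (10-1)! = 362880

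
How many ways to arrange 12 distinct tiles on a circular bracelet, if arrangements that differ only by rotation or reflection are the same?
(12-1)!/2 = 39916800/2 = 19958400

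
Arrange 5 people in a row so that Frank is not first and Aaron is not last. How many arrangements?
By inclusion-exclusion: 5! - 2×(5-1)! + (5-2)! = 120 - 48 + 6 = 78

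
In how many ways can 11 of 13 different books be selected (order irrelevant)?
C(13,11) = 13!/(11!×2!) = 78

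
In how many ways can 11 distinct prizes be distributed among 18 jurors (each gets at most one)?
P(18,11) = 18!/(18-11)! = 1270312243200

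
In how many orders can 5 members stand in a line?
5! = 120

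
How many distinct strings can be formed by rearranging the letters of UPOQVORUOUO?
11! / (1! × 4! × 1! × 3! × 1! × 1!) = 277200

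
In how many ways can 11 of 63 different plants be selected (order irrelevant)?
C(63,11) = 63!/(11!×52!) = 615790256823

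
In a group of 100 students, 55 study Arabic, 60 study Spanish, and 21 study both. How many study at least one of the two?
|A∪B| = |A| + |B| - |A∩B| = 55 + 60 - 21 = 94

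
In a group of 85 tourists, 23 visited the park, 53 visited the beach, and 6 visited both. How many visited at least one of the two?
|A∪B| = |A| + |B| - |A∩B| = 23 + 53 - 6 = 70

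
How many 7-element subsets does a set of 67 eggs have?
C(67,7) = 67!/(7!×60!) = 869648208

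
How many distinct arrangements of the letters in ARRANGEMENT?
11! / (2! × 2! × 2! × 1! × 2! × 1! × 1!) = 2494800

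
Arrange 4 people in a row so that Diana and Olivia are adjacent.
Treat as block: (4-1)! × 2! = 6 × 2 = 12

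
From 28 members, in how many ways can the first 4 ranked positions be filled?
P(28,4) = 28!/(28-4)! = 491400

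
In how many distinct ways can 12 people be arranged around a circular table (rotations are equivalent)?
Circular: fix one position, arrange the rest. (12-1)! = 39916800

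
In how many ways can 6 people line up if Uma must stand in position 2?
Fix one position: (6-1)! = 120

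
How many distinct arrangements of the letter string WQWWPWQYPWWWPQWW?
16! / (1! × 9! × 3! × 3!) = 1601600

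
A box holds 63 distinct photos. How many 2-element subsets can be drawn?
C(63,2) = 63!/(2!×61!) = 1953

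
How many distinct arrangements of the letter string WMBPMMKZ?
8! / (3! × 1! × 1! × 1! × 1! × 1!) = 6720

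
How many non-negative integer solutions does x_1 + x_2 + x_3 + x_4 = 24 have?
C(24+4-1, 4-1) = C(27, 3) = 2925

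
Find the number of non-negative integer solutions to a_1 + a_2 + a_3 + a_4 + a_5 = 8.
C(8+5-1, 5-1) = C(12, 4) = 495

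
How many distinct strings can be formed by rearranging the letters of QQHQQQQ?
7! / (6! × 1!) = 7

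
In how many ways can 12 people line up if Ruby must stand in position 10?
Fix one position: (12-1)! = 39916800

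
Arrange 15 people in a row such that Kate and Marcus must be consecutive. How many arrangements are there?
Treat the 2 as one block: (15-2+1)! × 2! = 87178291200 × 2 = 174356582400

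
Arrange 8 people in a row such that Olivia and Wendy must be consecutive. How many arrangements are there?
Treat the 2 as one block: (8-2+1)! × 2! = 5040 × 2 = 10080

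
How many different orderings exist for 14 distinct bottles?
14! = 87178291200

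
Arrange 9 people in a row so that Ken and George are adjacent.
Treat as block: (9-1)! × 2! = 40320 × 2 = 80640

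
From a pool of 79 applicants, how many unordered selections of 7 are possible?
C(79,7) = 79!/(7!×72!) = 2898753715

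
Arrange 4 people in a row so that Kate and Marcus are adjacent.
Treat as block: (4-1)! × 2! = 6 × 2 = 12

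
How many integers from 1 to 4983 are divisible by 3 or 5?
⌊4983/3⌋ + ⌊4983/5⌋ - ⌊4983/15⌋ = 1661 + 996 - 332 = 2325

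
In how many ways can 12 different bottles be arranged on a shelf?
12! = 479001600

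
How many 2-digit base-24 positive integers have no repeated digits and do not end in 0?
Last digit: 23 nonzero choices. First digit: 22 (nonzero, ≠last). Middle 0: P(22,0) = 1. Total = 506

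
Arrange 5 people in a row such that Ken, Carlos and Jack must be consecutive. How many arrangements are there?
Treat the 3 as one block: (5-3+1)! × 3! = 6 × 6 = 36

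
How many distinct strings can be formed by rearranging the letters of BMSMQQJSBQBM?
12! / (3! × 2! × 3! × 3! × 1!) = 1108800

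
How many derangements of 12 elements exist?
!12 = Σ_{j=0}^{12} (-1)^j·12!/j! = 479001600 - 479001600 + 239500800 - 79833600 + 19958400 - 3991680 + 665280 - 95040 + 11880 - 1320 + 132 - 12 + 1 = 176214841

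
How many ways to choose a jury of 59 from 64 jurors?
C(64,59) = 64!/(59!×5!) = 7624512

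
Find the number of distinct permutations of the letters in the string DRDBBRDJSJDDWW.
14! / (5! × 2! × 2! × 2! × 2! × 1!) = 45405360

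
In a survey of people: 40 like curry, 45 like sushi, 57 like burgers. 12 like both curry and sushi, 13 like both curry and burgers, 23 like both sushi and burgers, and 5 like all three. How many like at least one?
|A∪B∪C| = 40+45+57-12-13-23+5 = 99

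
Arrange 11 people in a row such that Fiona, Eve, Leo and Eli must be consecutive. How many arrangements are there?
Treat the 4 as one block: (11-4+1)! × 4! = 40320 × 24 = 967680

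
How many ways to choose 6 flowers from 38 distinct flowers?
C(38,6) = 38!/(6!×32!) = 2760681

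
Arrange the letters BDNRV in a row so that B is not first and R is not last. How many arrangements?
By inclusion-exclusion: 5! - 2×(5-1)! + (5-2)! = 120 - 48 + 6 = 78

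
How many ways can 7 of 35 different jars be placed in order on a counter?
P(35,7) = 35!/(35-7)! = 33891580800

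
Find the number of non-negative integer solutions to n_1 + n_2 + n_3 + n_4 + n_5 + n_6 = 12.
C(12+6-1, 6-1) = C(17, 5) = 6188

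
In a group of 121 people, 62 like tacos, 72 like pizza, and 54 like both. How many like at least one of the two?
|A∪B| = |A| + |B| - |A∩B| = 62 + 72 - 54 = 80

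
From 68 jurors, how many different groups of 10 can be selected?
C(68,10) = 68!/(10!×58!) = 290752384208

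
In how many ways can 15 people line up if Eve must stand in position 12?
Fix one position: (15-1)! = 87178291200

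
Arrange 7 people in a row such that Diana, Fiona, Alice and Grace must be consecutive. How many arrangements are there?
Treat the 4 as one block: (7-4+1)! × 4! = 24 × 24 = 576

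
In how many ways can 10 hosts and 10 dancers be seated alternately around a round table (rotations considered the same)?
Fix one of the hosts: (10-1)! ways for the remaining hosts, × 10! ways for the dancers = 362880 × 3628800 = 1316818944000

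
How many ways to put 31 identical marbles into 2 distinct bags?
C(31+2-1, 2-1) = C(32, 1) = 32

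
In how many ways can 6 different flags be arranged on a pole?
6! = 720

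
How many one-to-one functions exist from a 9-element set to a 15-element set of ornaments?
P(15,9) = 15!/(15-9)! = 1816214400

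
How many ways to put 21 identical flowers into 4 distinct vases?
C(21+4-1, 4-1) = C(24, 3) = 2024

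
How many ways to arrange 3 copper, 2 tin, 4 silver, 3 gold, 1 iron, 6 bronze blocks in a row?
19! / (3! × 2! × 4! × 3! × 1! × 6!) = 97772875200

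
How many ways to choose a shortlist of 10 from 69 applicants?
C(69,10) = 69!/(10!×59!) = 340032449328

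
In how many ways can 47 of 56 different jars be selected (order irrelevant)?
C(56,47) = 56!/(47!×9!) = 7575968400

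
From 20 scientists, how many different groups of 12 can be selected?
C(20,12) = 20!/(12!×8!) = 125970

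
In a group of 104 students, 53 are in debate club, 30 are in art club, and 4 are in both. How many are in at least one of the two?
|A∪B| = |A| + |B| - |A∩B| = 53 + 30 - 4 = 79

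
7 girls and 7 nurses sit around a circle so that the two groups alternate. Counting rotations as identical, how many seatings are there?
Fix one of the girls: (7-1)! ways for the remaining girls, × 7! ways for the nurses = 720 × 5040 = 3628800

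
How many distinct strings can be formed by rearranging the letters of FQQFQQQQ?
8! / (2! × 6!) = 28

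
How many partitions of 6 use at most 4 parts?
By conjugation, equals partitions of 6 into parts ≤ 4. Let r_j(i) = number of partitions of i into parts ≤ j, for i = 0..6. r_1(i) = 1 for all i; r_j(i) = r_{j-1}(i) + r_j(i-j). Rows j = 2..4: ≤2: 1 1 2 2 3 3 4; ≤3: 1 1 2 3 4 5 7; ≤4: 1 1 2 3 5 6 9. r_4(6) = 9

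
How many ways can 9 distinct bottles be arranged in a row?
9! = 362880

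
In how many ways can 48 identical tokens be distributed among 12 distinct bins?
C(48+12-1, 12-1) = C(59, 11) = 279871768995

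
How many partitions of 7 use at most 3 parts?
By conjugation, equals partitions of 7 into parts ≤ 3. Let r_j(i) = number of partitions of i into parts ≤ j, for i = 0..7. r_1(i) = 1 for all i; r_j(i) = r_{j-1}(i) + r_j(i-j). Rows j = 2..3: ≤2: 1 1 2 2 3 3 4 4; ≤3: 1 1 2 3 4 5 7 8. r_3(7) = 8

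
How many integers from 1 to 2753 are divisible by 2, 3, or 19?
⌊2753/2⌋+⌊2753/3⌋+⌊2753/19⌋ - ⌊2753/6⌋-⌊2753/38⌋-⌊2753/57⌋ + ⌊2753/114⌋ = 1376+917+144 - 458-72-48 + 24 = 1883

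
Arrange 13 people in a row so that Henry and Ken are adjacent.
Treat as block: (13-1)! × 2! = 479001600 × 2 = 958003200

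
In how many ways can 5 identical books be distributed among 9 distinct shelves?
C(5+9-1, 9-1) = C(13, 8) = 1287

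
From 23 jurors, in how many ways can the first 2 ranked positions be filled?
P(23,2) = 23!/(23-2)! = 506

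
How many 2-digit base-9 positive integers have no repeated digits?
First digit: 8 choices (nonzero). Then descending: 8 × 8 = 64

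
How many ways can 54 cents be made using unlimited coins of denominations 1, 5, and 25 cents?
Coefficient of x^54 in 1/(1-x^1) · 1/(1-x^5) · 1/(1-x^25). Case on j = number of 25-cent coins (j = 0..2); remainder r = 54 - 25j is made from {1,5} in ⌊r/5⌋+1 ways. r = 54, 29, 4 → 11 + 6 + 1 = 18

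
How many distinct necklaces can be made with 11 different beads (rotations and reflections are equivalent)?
(11-1)!/2 = 3628800/2 = 1814400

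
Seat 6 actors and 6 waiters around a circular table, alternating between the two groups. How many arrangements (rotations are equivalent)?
Fix one of the actors: (6-1)! ways for the remaining actors, × 6! ways for the waiters = 120 × 720 = 86400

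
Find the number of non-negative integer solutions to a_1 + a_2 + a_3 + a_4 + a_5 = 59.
C(59+5-1, 5-1) = C(63, 4) = 595665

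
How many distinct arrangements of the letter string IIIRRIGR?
8! / (4! × 1! × 3!) = 280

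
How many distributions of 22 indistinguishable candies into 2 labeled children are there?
C(22+2-1, 2-1) = C(23, 1) = 23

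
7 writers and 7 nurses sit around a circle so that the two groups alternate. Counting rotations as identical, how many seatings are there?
Fix one of the writers: (7-1)! ways for the remaining writers, × 7! ways for the nurses = 720 × 5040 = 3628800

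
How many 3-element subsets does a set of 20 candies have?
C(20,3) = 20!/(3!×17!) = 1140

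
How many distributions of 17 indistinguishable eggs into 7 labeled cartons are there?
C(17+7-1, 7-1) = C(23, 6) = 100947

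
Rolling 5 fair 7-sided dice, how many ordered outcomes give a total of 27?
Coefficient of x^27 in (x + x² + ... + x^7)^5. By inclusion-exclusion on dice exceeding 7: Σ_j (-1)^j C(5,j)·C(27-1-7j, 4) = C(5,0)·C(26,4) - C(5,1)·C(19,4) + C(5,2)·C(12,4) - C(5,3)·C(5,4) = 1·14950 - 5·3876 + 10·495 - 10·5 = 470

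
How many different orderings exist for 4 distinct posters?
4! = 24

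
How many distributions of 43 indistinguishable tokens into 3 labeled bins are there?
C(43+3-1, 3-1) = C(45, 2) = 990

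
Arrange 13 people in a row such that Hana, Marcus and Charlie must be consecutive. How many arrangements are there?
Treat the 3 as one block: (13-3+1)! × 3! = 39916800 × 6 = 239500800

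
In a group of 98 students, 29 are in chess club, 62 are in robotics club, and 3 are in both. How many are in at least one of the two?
|A∪B| = |A| + |B| - |A∩B| = 29 + 62 - 3 = 88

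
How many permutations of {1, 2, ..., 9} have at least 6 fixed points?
Exactly j fixed points: C(9,j)·!(9-j); sum over j ≥ 6 (derangement numbers via !m = (m-1)·(!(m-1) + !(m-2)): !0..!3 = 1, 0, 1, 2). Σ_{j=6}^{9} C(9,j)·!(9-j) = C(9,6)·!3 + C(9,7)·!2 + C(9,8)·!1 + C(9,9)·!0 = 84·2 + 36·1 + 9·0 + 1·1 = 205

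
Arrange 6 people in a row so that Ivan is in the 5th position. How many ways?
Fix one position: (6-1)! = 120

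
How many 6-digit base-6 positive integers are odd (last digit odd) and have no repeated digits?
Last∈{1,3,5}. Last=0: 0. Last nonzero: 3×4×P(4,4) = 288. Total = 288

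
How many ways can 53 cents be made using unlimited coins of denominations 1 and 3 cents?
Coefficient of x^53 in 1/(1-x^1) · 1/(1-x^3). Use j coins of 3 for j = 0..⌊53/3⌋ = 17, the rest in 1s: 17 + 1 = 18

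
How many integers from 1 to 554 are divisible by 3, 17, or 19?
⌊554/3⌋+⌊554/17⌋+⌊554/19⌋ - ⌊554/51⌋-⌊554/57⌋-⌊554/323⌋ + ⌊554/969⌋ = 184+32+29 - 10-9-1 + 0 = 225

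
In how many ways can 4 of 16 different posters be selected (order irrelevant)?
C(16,4) = 16!/(4!×12!) = 1820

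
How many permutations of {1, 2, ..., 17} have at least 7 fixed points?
Exactly j fixed points: C(17,j)·!(17-j); sum over j ≥ 7 (derangement numbers via !m = (m-1)·(!(m-1) + !(m-2)): !0..!10 = 1, 0, 1, 2, 9, 44, 265, 1854, 14833, 133496, 1334961). Σ_{j=7}^{17} C(17,j)·!(17-j) = C(17,7)·!10 + C(17,8)·!9 + C(17,9)·!8 + C(17,10)·!7 + C(17,11)·!6 + C(17,12)·!5 + C(17,13)·!4 + C(17,14)·!3 + C(17,15)·!2 + C(17,16)·!1 + C(17,17)·!0 = 19448·1334961 + 24310·133496 + 24310·14833 + 19448·1854 + 12376·265 + 6188·44 + 2380·9 + 680·2 + 136·1 + 17·0 + 1·1 = 29607830939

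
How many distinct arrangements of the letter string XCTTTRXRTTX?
11! / (2! × 5! × 1! × 3!) = 27720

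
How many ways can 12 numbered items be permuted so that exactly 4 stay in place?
Choose the 4 fixed points C(12,4) = 495, derange the rest: !8 = Σ_{j=0}^{8} (-1)^j·8!/j! = 40320 - 40320 + 20160 - 6720 + 1680 - 336 + 56 - 8 + 1 = 14833. Product = 495 × 14833 = 7342335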